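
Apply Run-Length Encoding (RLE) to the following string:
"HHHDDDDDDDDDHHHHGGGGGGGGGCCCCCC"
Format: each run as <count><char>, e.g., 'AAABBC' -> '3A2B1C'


Scanning runs left to right:
  i=0: run of 'H' x 3 -> '3H'
  i=3: run of 'D' x 9 -> '9D'
  i=12: run of 'H' x 4 -> '4H'
  i=16: run of 'G' x 9 -> '9G'
  i=25: run of 'C' x 6 -> '6C'

RLE = 3H9D4H9G6C


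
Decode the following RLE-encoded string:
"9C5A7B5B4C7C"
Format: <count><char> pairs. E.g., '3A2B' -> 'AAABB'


Expanding each <count><char> pair:
  9C -> 'CCCCCCCCC'
  5A -> 'AAAAA'
  7B -> 'BBBBBBB'
  5B -> 'BBBBB'
  4C -> 'CCCC'
  7C -> 'CCCCCCC'

Decoded = CCCCCCCCCAAAAABBBBBBBBBBBBCCCCCCCCCCC


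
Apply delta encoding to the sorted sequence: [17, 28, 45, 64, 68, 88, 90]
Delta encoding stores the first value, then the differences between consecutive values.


First value: 17
Deltas:
  28 - 17 = 11
  45 - 28 = 17
  64 - 45 = 19
  68 - 64 = 4
  88 - 68 = 20
  90 - 88 = 2


Delta encoded: [17, 11, 17, 19, 4, 20, 2]


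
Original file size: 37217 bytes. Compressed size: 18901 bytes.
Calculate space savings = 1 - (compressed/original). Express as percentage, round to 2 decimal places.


ratio = compressed/original = 18901/37217 = 0.507859
savings = 1 - ratio = 1 - 0.507859 = 0.492141
as a percentage: 0.492141 * 100 = 49.21%

Space savings = 1 - 18901/37217 = 49.21%


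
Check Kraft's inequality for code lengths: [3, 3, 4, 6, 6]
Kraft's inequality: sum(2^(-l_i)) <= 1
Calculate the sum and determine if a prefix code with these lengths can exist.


Sum = 2^(-3) + 2^(-3) + 2^(-4) + 2^(-6) + 2^(-6)
    = 0.125 + 0.125 + 0.0625 + 0.015625 + 0.015625
    = 22/64 = 0.34375
Since 0.34375 <= 1, Kraft's inequality IS satisfied.
A prefix code with these lengths CAN exist.

Kraft sum = 0.34375. Satisfied.


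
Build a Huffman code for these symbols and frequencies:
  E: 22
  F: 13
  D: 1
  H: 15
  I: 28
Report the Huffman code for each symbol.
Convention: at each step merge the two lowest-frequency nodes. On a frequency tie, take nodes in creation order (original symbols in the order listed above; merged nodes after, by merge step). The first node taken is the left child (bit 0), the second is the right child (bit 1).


Huffman tree construction:
Step 1: Merge D(1) + F(13) = 14
Step 2: Merge (D+F)(14) + H(15) = 29
Step 3: Merge E(22) + I(28) = 50
Step 4: Merge ((D+F)+H)(29) + (E+I)(50) = 79
Read each symbol's code off the tree from the root (left child = 0, right child = 1).

Codes:
  E: 10 (length 2)
  F: 001 (length 3)
  D: 000 (length 3)
  H: 01 (length 2)
  I: 11 (length 2)
Average code length: 172/79 = 2.1772 bits/symbol


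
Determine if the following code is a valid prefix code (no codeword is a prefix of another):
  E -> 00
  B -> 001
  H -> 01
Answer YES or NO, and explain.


Checking each pair (does one codeword prefix another?):
  E='00' vs B='001': prefix -- VIOLATION

NO -- this is NOT a valid prefix code. E (00) is a prefix of B (001).


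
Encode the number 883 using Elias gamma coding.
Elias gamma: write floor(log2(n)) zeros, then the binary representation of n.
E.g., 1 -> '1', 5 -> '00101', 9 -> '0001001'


num_bits = floor(log2(883)) + 1 = 10
leading_zeros = num_bits - 1 = 9
binary(883) = 1101110011

Elias gamma(883) = '000000000' + '1101110011' = 0000000001101110011 (19 bits)


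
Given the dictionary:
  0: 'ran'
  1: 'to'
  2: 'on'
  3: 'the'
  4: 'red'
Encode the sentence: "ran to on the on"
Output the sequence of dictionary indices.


Look up each word in the dictionary:
  'ran' -> 0
  'to' -> 1
  'on' -> 2
  'the' -> 3
  'on' -> 2

Encoded: [0, 1, 2, 3, 2]


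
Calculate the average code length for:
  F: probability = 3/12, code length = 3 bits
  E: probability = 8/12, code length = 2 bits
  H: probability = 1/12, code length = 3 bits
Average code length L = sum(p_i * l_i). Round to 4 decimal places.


Weighted contributions p_i * l_i:
  F: (3/12) * 3 = 9/12
  E: (8/12) * 2 = 16/12
  H: (1/12) * 3 = 3/12
Sum = (9 + 16 + 3)/12 = 28/12

L = 28/12 = 2.3333 bits/symbol


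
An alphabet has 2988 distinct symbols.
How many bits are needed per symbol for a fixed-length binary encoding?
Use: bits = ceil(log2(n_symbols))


log2(2988) = 11.545
Bracket: 2^11 = 2048 < 2988 <= 2^12 = 4096
So ceil(log2(2988)) = 12

bits = ceil(log2(2988)) = ceil(11.545) = 12 bits


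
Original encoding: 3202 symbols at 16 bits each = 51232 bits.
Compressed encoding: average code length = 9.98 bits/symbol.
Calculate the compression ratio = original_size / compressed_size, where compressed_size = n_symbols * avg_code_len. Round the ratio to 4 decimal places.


original_size = n_symbols * orig_bits = 3202 * 16 = 51232 bits
compressed_size = n_symbols * avg_code_len = 3202 * 9.98 = 31955.96 bits
ratio = original_size / compressed_size = 51232 / 31955.96 = 1.6032

Compression ratio = 1.6032


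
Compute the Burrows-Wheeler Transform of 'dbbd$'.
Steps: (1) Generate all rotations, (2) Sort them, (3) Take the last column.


Rotations (sorted):
  0: $dbbd -> last char: d
  1: bbd$d -> last char: d
  2: bd$db -> last char: b
  3: d$dbb -> last char: b
  4: dbbd$ -> last char: $


BWT = ddbb$


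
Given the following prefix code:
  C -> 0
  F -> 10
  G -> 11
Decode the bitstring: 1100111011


Decoding step by step:
Bits 11 -> G
Bits 0 -> C
Bits 0 -> C
Bits 11 -> G
Bits 10 -> F
Bits 11 -> G


Decoded message: GCCGFG


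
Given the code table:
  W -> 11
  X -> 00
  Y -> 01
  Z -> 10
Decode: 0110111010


Decoding:
01 -> Y
10 -> Z
11 -> W
10 -> Z
10 -> Z


Result: YZWZZ


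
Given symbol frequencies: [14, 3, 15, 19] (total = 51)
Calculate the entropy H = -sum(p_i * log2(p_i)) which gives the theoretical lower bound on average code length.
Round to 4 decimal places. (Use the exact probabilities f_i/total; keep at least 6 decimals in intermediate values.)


Per-symbol terms -p_i * log2(p_i) with p_i = f_i/51:
  p = 14/51 = 0.274510: log2(p) = -1.865070, -p*log2(p) = 0.511980
  p = 3/51 = 0.058824: log2(p) = -4.087463, -p*log2(p) = 0.240439
  p = 15/51 = 0.294118: log2(p) = -1.765535, -p*log2(p) = 0.519275
  p = 19/51 = 0.372549: log2(p) = -1.424498, -p*log2(p) = 0.530695
H = 0.511980 + 0.240439 + 0.519275 + 0.530695 = 1.802389

H = 1.8024 bits/symbol


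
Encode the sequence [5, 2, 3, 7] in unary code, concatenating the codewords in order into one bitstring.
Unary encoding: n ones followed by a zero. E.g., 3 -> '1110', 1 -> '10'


Encode each number as n ones followed by a terminating 0:
  5 -> 111110 (6 bits)
  2 -> 110 (3 bits)
  3 -> 1110 (4 bits)
  7 -> 11111110 (8 bits)
Total length = 6 + 3 + 4 + 8 = 21 bits.

Unary([5, 2, 3, 7]) = 111110110111011111110 (21 bits)


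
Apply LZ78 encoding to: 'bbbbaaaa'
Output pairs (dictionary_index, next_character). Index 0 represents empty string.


LZ78 encoding steps:
Dictionary: {0: ''}
Step 1: w='' (idx 0), next='b' -> output (0, 'b'), add 'b' as idx 1
Step 2: w='b' (idx 1), next='b' -> output (1, 'b'), add 'bb' as idx 2
Step 3: w='b' (idx 1), next='a' -> output (1, 'a'), add 'ba' as idx 3
Step 4: w='' (idx 0), next='a' -> output (0, 'a'), add 'a' as idx 4
Step 5: w='a' (idx 4), next='a' -> output (4, 'a'), add 'aa' as idx 5


Encoded: [(0, 'b'), (1, 'b'), (1, 'a'), (0, 'a'), (4, 'a')]


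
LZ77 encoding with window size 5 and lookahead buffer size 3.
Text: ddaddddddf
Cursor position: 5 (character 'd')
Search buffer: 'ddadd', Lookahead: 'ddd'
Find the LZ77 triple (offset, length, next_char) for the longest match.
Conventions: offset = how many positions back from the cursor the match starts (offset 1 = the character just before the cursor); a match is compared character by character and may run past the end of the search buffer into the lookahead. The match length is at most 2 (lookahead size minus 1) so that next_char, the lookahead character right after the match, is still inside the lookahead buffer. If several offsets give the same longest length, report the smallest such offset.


Try each offset into the search buffer:
  offset=1 (pos 4, char 'd'): match length 2
  offset=2 (pos 3, char 'd'): match length 2
  offset=3 (pos 2, char 'a'): match length 0
  offset=4 (pos 1, char 'd'): match length 1
  offset=5 (pos 0, char 'd'): match length 2
Longest match has length 2, found at offsets 1, 2, 5; take the smallest, offset 1.
next_char = character at position 5 + 2 = 7 -> 'd'

Best match: offset=1, length=2 (matching 'dd' starting at position 4)
LZ77 triple: (1, 2, 'd')


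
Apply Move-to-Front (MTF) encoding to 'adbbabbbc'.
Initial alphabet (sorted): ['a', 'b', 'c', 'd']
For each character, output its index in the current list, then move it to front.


MTF encoding:
'a': index 0 in ['a', 'b', 'c', 'd'] -> ['a', 'b', 'c', 'd']
'd': index 3 in ['a', 'b', 'c', 'd'] -> ['d', 'a', 'b', 'c']
'b': index 2 in ['d', 'a', 'b', 'c'] -> ['b', 'd', 'a', 'c']
'b': index 0 in ['b', 'd', 'a', 'c'] -> ['b', 'd', 'a', 'c']
'a': index 2 in ['b', 'd', 'a', 'c'] -> ['a', 'b', 'd', 'c']
'b': index 1 in ['a', 'b', 'd', 'c'] -> ['b', 'a', 'd', 'c']
'b': index 0 in ['b', 'a', 'd', 'c'] -> ['b', 'a', 'd', 'c']
'b': index 0 in ['b', 'a', 'd', 'c'] -> ['b', 'a', 'd', 'c']
'c': index 3 in ['b', 'a', 'd', 'c'] -> ['c', 'b', 'a', 'd']


Output: [0, 3, 2, 0, 2, 1, 0, 0, 3]


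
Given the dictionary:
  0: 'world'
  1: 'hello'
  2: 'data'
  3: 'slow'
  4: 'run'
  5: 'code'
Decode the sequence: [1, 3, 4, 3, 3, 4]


Look up each index in the dictionary:
  1 -> 'hello'
  3 -> 'slow'
  4 -> 'run'
  3 -> 'slow'
  3 -> 'slow'
  4 -> 'run'

Decoded: "hello slow run slow slow run"


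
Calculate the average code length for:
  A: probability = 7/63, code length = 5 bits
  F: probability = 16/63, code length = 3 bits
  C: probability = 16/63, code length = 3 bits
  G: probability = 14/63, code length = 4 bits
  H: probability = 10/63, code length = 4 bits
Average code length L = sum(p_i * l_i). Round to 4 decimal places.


Weighted contributions p_i * l_i:
  A: (7/63) * 5 = 35/63
  F: (16/63) * 3 = 48/63
  C: (16/63) * 3 = 48/63
  G: (14/63) * 4 = 56/63
  H: (10/63) * 4 = 40/63
Sum = (35 + 48 + 48 + 56 + 40)/63 = 227/63

L = 227/63 = 3.6032 bits/symbol


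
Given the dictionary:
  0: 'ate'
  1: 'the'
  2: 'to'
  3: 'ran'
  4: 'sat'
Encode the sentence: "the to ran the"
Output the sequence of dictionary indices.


Look up each word in the dictionary:
  'the' -> 1
  'to' -> 2
  'ran' -> 3
  'the' -> 1

Encoded: [1, 2, 3, 1]


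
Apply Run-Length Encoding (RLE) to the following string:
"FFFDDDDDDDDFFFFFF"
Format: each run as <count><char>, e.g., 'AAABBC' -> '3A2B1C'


Scanning runs left to right:
  i=0: run of 'F' x 3 -> '3F'
  i=3: run of 'D' x 8 -> '8D'
  i=11: run of 'F' x 6 -> '6F'

RLE = 3F8D6F


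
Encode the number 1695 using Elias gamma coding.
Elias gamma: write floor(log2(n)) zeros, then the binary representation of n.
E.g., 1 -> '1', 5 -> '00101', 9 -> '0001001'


num_bits = floor(log2(1695)) + 1 = 11
leading_zeros = num_bits - 1 = 10
binary(1695) = 11010011111

Elias gamma(1695) = '0000000000' + '11010011111' = 000000000011010011111 (21 bits)


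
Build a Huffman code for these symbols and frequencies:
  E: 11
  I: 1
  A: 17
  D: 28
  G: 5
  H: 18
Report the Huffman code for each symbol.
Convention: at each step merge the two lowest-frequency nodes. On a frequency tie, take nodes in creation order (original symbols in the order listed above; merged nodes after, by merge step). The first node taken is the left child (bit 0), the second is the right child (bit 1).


Huffman tree construction:
Step 1: Merge I(1) + G(5) = 6
Step 2: Merge (I+G)(6) + E(11) = 17
Step 3: Merge A(17) + ((I+G)+E)(17) = 34
Step 4: Merge H(18) + D(28) = 46
Step 5: Merge (A+((I+G)+E))(34) + (H+D)(46) = 80
Read each symbol's code off the tree from the root (left child = 0, right child = 1).

Codes:
  E: 011 (length 3)
  I: 0100 (length 4)
  A: 00 (length 2)
  D: 11 (length 2)
  G: 0101 (length 4)
  H: 10 (length 2)
Average code length: 183/80 = 2.2875 bits/symbol


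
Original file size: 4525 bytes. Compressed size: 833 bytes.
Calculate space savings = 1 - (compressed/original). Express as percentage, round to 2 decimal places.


ratio = compressed/original = 833/4525 = 0.184088
savings = 1 - ratio = 1 - 0.184088 = 0.815912
as a percentage: 0.815912 * 100 = 81.59%

Space savings = 1 - 833/4525 = 81.59%


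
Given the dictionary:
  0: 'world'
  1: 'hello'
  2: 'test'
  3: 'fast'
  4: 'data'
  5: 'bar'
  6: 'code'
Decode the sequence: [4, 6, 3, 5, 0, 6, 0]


Look up each index in the dictionary:
  4 -> 'data'
  6 -> 'code'
  3 -> 'fast'
  5 -> 'bar'
  0 -> 'world'
  6 -> 'code'
  0 -> 'world'

Decoded: "data code fast bar world code world"


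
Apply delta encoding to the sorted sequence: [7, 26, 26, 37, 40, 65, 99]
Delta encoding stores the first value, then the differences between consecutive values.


First value: 7
Deltas:
  26 - 7 = 19
  26 - 26 = 0
  37 - 26 = 11
  40 - 37 = 3
  65 - 40 = 25
  99 - 65 = 34


Delta encoded: [7, 19, 0, 11, 3, 25, 34]


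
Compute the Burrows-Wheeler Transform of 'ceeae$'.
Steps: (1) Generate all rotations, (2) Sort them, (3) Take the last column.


Rotations (sorted):
  0: $ceeae -> last char: e
  1: ae$cee -> last char: e
  2: ceeae$ -> last char: $
  3: e$ceea -> last char: a
  4: eae$ce -> last char: e
  5: eeae$c -> last char: c


BWT = ee$aec


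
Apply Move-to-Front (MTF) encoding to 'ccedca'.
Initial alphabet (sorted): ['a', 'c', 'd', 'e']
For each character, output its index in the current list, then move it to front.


MTF encoding:
'c': index 1 in ['a', 'c', 'd', 'e'] -> ['c', 'a', 'd', 'e']
'c': index 0 in ['c', 'a', 'd', 'e'] -> ['c', 'a', 'd', 'e']
'e': index 3 in ['c', 'a', 'd', 'e'] -> ['e', 'c', 'a', 'd']
'd': index 3 in ['e', 'c', 'a', 'd'] -> ['d', 'e', 'c', 'a']
'c': index 2 in ['d', 'e', 'c', 'a'] -> ['c', 'd', 'e', 'a']
'a': index 3 in ['c', 'd', 'e', 'a'] -> ['a', 'c', 'd', 'e']


Output: [1, 0, 3, 3, 2, 3]


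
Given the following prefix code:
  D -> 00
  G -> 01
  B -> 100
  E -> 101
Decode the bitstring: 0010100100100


Decoding step by step:
Bits 00 -> D
Bits 101 -> E
Bits 00 -> D
Bits 100 -> B
Bits 100 -> B


Decoded message: DEDBB


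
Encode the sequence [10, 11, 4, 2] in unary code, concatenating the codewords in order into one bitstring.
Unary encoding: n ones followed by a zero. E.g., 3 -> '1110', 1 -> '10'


Encode each number as n ones followed by a terminating 0:
  10 -> 11111111110 (11 bits)
  11 -> 111111111110 (12 bits)
  4 -> 11110 (5 bits)
  2 -> 110 (3 bits)
Total length = 11 + 12 + 5 + 3 = 31 bits.

Unary([10, 11, 4, 2]) = 1111111111011111111111011110110 (31 bits)


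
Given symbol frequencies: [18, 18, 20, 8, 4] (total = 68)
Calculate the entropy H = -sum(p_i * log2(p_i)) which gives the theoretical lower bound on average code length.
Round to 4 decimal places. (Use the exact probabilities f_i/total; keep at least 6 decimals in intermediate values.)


Per-symbol terms -p_i * log2(p_i) with p_i = f_i/68:
  p = 18/68 = 0.264706: log2(p) = -1.917538, -p*log2(p) = 0.507584
  p = 18/68 = 0.264706: log2(p) = -1.917538, -p*log2(p) = 0.507584
  p = 20/68 = 0.294118: log2(p) = -1.765535, -p*log2(p) = 0.519275
  p = 8/68 = 0.117647: log2(p) = -3.087463, -p*log2(p) = 0.363231
  p = 4/68 = 0.058824: log2(p) = -4.087463, -p*log2(p) = 0.240439
H = 0.507584 + 0.507584 + 0.519275 + 0.363231 + 0.240439 = 2.138113

H = 2.1381 bits/symbol


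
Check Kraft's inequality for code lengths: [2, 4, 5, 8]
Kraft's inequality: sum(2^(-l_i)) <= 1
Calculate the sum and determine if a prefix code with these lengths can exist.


Sum = 2^(-2) + 2^(-4) + 2^(-5) + 2^(-8)
    = 0.25 + 0.0625 + 0.03125 + 0.00390625
    = 89/256 = 0.34765625
Since 0.34765625 <= 1, Kraft's inequality IS satisfied.
A prefix code with these lengths CAN exist.

Kraft sum = 0.34765625. Satisfied.


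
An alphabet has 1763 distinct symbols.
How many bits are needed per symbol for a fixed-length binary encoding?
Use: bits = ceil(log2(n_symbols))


log2(1763) = 10.7838
Bracket: 2^10 = 1024 < 1763 <= 2^11 = 2048
So ceil(log2(1763)) = 11

bits = ceil(log2(1763)) = ceil(10.7838) = 11 bits


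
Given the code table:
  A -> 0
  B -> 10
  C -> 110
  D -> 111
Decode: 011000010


Decoding:
0 -> A
110 -> C
0 -> A
0 -> A
0 -> A
10 -> B


Result: ACAAAB


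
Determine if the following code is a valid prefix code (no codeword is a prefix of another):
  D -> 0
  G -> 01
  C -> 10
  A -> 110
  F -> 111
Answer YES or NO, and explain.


Checking each pair (does one codeword prefix another?):
  D='0' vs G='01': prefix -- VIOLATION

NO -- this is NOT a valid prefix code. D (0) is a prefix of G (01).


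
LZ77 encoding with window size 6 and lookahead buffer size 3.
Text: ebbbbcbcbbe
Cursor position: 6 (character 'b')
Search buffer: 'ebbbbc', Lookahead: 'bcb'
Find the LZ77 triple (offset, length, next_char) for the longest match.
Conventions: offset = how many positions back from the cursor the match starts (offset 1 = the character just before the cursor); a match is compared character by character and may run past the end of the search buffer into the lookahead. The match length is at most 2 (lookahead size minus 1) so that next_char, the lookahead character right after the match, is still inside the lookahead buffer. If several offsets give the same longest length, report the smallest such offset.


Try each offset into the search buffer:
  offset=1 (pos 5, char 'c'): match length 0
  offset=2 (pos 4, char 'b'): match length 2
  offset=3 (pos 3, char 'b'): match length 1
  offset=4 (pos 2, char 'b'): match length 1
  offset=5 (pos 1, char 'b'): match length 1
  offset=6 (pos 0, char 'e'): match length 0
Longest match has length 2 at offset 2.
next_char = character at position 6 + 2 = 8 -> 'b'

Best match: offset=2, length=2 (matching 'bc' starting at position 4)
LZ77 triple: (2, 2, 'b')


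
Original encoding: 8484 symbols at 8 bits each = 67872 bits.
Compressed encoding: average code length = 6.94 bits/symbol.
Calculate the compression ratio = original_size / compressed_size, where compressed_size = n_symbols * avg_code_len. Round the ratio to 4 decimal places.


original_size = n_symbols * orig_bits = 8484 * 8 = 67872 bits
compressed_size = n_symbols * avg_code_len = 8484 * 6.94 = 58878.96 bits
ratio = original_size / compressed_size = 67872 / 58878.96 = 1.1527

Compression ratio = 1.1527


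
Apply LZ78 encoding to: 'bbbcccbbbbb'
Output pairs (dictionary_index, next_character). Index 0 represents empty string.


LZ78 encoding steps:
Dictionary: {0: ''}
Step 1: w='' (idx 0), next='b' -> output (0, 'b'), add 'b' as idx 1
Step 2: w='b' (idx 1), next='b' -> output (1, 'b'), add 'bb' as idx 2
Step 3: w='' (idx 0), next='c' -> output (0, 'c'), add 'c' as idx 3
Step 4: w='c' (idx 3), next='c' -> output (3, 'c'), add 'cc' as idx 4
Step 5: w='bb' (idx 2), next='b' -> output (2, 'b'), add 'bbb' as idx 5
Step 6: w='bb' (idx 2), end of input -> output (2, '')


Encoded: [(0, 'b'), (1, 'b'), (0, 'c'), (3, 'c'), (2, 'b'), (2, '')]


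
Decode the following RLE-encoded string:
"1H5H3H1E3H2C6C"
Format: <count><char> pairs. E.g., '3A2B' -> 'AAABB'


Expanding each <count><char> pair:
  1H -> 'H'
  5H -> 'HHHHH'
  3H -> 'HHH'
  1E -> 'E'
  3H -> 'HHH'
  2C -> 'CC'
  6C -> 'CCCCCC'

Decoded = HHHHHHHHHEHHHCCCCCCCC


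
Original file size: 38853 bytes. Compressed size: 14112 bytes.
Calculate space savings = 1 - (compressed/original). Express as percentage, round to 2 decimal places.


ratio = compressed/original = 14112/38853 = 0.363215
savings = 1 - ratio = 1 - 0.363215 = 0.636785
as a percentage: 0.636785 * 100 = 63.68%

Space savings = 1 - 14112/38853 = 63.68%


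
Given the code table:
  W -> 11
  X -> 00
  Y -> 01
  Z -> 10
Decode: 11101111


Decoding:
11 -> W
10 -> Z
11 -> W
11 -> W


Result: WZWW


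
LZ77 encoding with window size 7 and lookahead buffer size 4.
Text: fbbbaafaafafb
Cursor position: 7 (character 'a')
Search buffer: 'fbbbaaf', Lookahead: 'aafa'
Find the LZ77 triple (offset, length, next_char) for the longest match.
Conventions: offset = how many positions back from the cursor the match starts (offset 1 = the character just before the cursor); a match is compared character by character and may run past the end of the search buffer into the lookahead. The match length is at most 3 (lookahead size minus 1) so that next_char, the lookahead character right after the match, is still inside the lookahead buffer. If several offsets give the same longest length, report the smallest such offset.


Try each offset into the search buffer:
  offset=1 (pos 6, char 'f'): match length 0
  offset=2 (pos 5, char 'a'): match length 1
  offset=3 (pos 4, char 'a'): match length 3
  offset=4 (pos 3, char 'b'): match length 0
  offset=5 (pos 2, char 'b'): match length 0
  offset=6 (pos 1, char 'b'): match length 0
  offset=7 (pos 0, char 'f'): match length 0
Longest match has length 3 at offset 3.
next_char = character at position 7 + 3 = 10 -> 'a'

Best match: offset=3, length=3 (matching 'aaf' starting at position 4)
LZ77 triple: (3, 3, 'a')


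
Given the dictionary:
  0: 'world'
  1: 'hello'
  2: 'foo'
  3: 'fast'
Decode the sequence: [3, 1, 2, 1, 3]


Look up each index in the dictionary:
  3 -> 'fast'
  1 -> 'hello'
  2 -> 'foo'
  1 -> 'hello'
  3 -> 'fast'

Decoded: "fast hello foo hello fast"


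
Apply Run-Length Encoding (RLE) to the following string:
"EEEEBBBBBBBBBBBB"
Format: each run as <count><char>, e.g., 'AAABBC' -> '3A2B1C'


Scanning runs left to right:
  i=0: run of 'E' x 4 -> '4E'
  i=4: run of 'B' x 12 -> '12B'

RLE = 4E12B


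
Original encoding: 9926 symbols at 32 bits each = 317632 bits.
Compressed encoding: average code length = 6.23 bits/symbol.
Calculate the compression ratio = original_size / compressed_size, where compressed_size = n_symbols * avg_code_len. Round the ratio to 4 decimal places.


original_size = n_symbols * orig_bits = 9926 * 32 = 317632 bits
compressed_size = n_symbols * avg_code_len = 9926 * 6.23 = 61838.98 bits
ratio = original_size / compressed_size = 317632 / 61838.98 = 5.1364

Compression ratio = 5.1364


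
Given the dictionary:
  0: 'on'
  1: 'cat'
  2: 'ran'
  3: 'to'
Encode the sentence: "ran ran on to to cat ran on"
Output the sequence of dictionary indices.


Look up each word in the dictionary:
  'ran' -> 2
  'ran' -> 2
  'on' -> 0
  'to' -> 3
  'to' -> 3
  'cat' -> 1
  'ran' -> 2
  'on' -> 0

Encoded: [2, 2, 0, 3, 3, 1, 2, 0]


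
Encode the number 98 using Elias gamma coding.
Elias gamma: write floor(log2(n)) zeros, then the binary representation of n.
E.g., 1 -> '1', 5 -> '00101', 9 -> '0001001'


num_bits = floor(log2(98)) + 1 = 7
leading_zeros = num_bits - 1 = 6
binary(98) = 1100010

Elias gamma(98) = '000000' + '1100010' = 0000001100010 (13 bits)


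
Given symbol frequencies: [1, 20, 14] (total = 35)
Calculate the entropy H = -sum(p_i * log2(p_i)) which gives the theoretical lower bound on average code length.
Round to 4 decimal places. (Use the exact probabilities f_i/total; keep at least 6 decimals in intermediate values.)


Per-symbol terms -p_i * log2(p_i) with p_i = f_i/35:
  p = 1/35 = 0.028571: log2(p) = -5.129283, -p*log2(p) = 0.146551
  p = 20/35 = 0.571429: log2(p) = -0.807355, -p*log2(p) = 0.461346
  p = 14/35 = 0.400000: log2(p) = -1.321928, -p*log2(p) = 0.528771
H = 0.146551 + 0.461346 + 0.528771 = 1.136668

H = 1.1367 bits/symbol


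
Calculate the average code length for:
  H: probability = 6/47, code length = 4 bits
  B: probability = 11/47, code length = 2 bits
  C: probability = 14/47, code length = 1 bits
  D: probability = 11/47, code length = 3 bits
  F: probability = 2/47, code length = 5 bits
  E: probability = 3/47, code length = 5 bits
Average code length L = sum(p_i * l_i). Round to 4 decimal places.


Weighted contributions p_i * l_i:
  H: (6/47) * 4 = 24/47
  B: (11/47) * 2 = 22/47
  C: (14/47) * 1 = 14/47
  D: (11/47) * 3 = 33/47
  F: (2/47) * 5 = 10/47
  E: (3/47) * 5 = 15/47
Sum = (24 + 22 + 14 + 33 + 10 + 15)/47 = 118/47

L = 118/47 = 2.5106 bits/symbol


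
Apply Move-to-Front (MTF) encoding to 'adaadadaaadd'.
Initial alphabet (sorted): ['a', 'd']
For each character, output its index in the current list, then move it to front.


MTF encoding:
'a': index 0 in ['a', 'd'] -> ['a', 'd']
'd': index 1 in ['a', 'd'] -> ['d', 'a']
'a': index 1 in ['d', 'a'] -> ['a', 'd']
'a': index 0 in ['a', 'd'] -> ['a', 'd']
'd': index 1 in ['a', 'd'] -> ['d', 'a']
'a': index 1 in ['d', 'a'] -> ['a', 'd']
'd': index 1 in ['a', 'd'] -> ['d', 'a']
'a': index 1 in ['d', 'a'] -> ['a', 'd']
'a': index 0 in ['a', 'd'] -> ['a', 'd']
'a': index 0 in ['a', 'd'] -> ['a', 'd']
'd': index 1 in ['a', 'd'] -> ['d', 'a']
'd': index 0 in ['d', 'a'] -> ['d', 'a']


Output: [0, 1, 1, 0, 1, 1, 1, 1, 0, 0, 1, 0]


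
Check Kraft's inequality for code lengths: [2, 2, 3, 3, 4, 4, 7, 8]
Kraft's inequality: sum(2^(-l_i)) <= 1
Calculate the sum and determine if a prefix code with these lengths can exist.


Sum = 2^(-2) + 2^(-2) + 2^(-3) + 2^(-3) + 2^(-4) + 2^(-4) + 2^(-7) + 2^(-8)
    = 0.25 + 0.25 + 0.125 + 0.125 + 0.0625 + 0.0625 + 0.0078125 + 0.00390625
    = 227/256 = 0.88671875
Since 0.88671875 <= 1, Kraft's inequality IS satisfied.
A prefix code with these lengths CAN exist.

Kraft sum = 0.88671875. Satisfied.


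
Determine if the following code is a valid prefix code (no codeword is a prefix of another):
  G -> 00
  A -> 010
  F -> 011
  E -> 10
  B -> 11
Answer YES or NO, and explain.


Checking each pair (does one codeword prefix another?):
  G='00' vs A='010': no prefix
  G='00' vs F='011': no prefix
  G='00' vs E='10': no prefix
  G='00' vs B='11': no prefix
  A='010' vs G='00': no prefix
  A='010' vs F='011': no prefix
  A='010' vs E='10': no prefix
  A='010' vs B='11': no prefix
  F='011' vs G='00': no prefix
  F='011' vs A='010': no prefix
  F='011' vs E='10': no prefix
  F='011' vs B='11': no prefix
  E='10' vs G='00': no prefix
  E='10' vs A='010': no prefix
  E='10' vs F='011': no prefix
  E='10' vs B='11': no prefix
  B='11' vs G='00': no prefix
  B='11' vs A='010': no prefix
  B='11' vs F='011': no prefix
  B='11' vs E='10': no prefix
No violation found over all pairs.

YES -- this is a valid prefix code. No codeword is a prefix of any other codeword.


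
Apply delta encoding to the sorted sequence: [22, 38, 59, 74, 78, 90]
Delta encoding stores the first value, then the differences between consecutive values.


First value: 22
Deltas:
  38 - 22 = 16
  59 - 38 = 21
  74 - 59 = 15
  78 - 74 = 4
  90 - 78 = 12


Delta encoded: [22, 16, 21, 15, 4, 12]


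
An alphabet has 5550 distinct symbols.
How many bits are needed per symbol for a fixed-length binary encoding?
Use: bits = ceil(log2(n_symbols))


log2(5550) = 12.4383
Bracket: 2^12 = 4096 < 5550 <= 2^13 = 8192
So ceil(log2(5550)) = 13

bits = ceil(log2(5550)) = ceil(12.4383) = 13 bits


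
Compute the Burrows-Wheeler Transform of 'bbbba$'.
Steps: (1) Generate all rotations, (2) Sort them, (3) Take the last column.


Rotations (sorted):
  0: $bbbba -> last char: a
  1: a$bbbb -> last char: b
  2: ba$bbb -> last char: b
  3: bba$bb -> last char: b
  4: bbba$b -> last char: b
  5: bbbba$ -> last char: $


BWT = abbbb$


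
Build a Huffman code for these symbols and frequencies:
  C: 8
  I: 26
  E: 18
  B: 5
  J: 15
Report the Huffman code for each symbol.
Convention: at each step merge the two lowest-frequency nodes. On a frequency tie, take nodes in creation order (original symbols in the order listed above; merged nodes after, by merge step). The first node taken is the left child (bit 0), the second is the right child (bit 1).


Huffman tree construction:
Step 1: Merge B(5) + C(8) = 13
Step 2: Merge (B+C)(13) + J(15) = 28
Step 3: Merge E(18) + I(26) = 44
Step 4: Merge ((B+C)+J)(28) + (E+I)(44) = 72
Read each symbol's code off the tree from the root (left child = 0, right child = 1).

Codes:
  C: 001 (length 3)
  I: 11 (length 2)
  E: 10 (length 2)
  B: 000 (length 3)
  J: 01 (length 2)
Average code length: 157/72 = 2.1806 bits/symbol


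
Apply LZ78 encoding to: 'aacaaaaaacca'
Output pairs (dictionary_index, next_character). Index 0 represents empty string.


LZ78 encoding steps:
Dictionary: {0: ''}
Step 1: w='' (idx 0), next='a' -> output (0, 'a'), add 'a' as idx 1
Step 2: w='a' (idx 1), next='c' -> output (1, 'c'), add 'ac' as idx 2
Step 3: w='a' (idx 1), next='a' -> output (1, 'a'), add 'aa' as idx 3
Step 4: w='aa' (idx 3), next='a' -> output (3, 'a'), add 'aaa' as idx 4
Step 5: w='ac' (idx 2), next='c' -> output (2, 'c'), add 'acc' as idx 5
Step 6: w='a' (idx 1), end of input -> output (1, '')


Encoded: [(0, 'a'), (1, 'c'), (1, 'a'), (3, 'a'), (2, 'c'), (1, '')]


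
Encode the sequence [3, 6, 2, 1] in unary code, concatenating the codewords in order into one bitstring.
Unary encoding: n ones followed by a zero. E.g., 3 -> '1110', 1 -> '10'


Encode each number as n ones followed by a terminating 0:
  3 -> 1110 (4 bits)
  6 -> 1111110 (7 bits)
  2 -> 110 (3 bits)
  1 -> 10 (2 bits)
Total length = 4 + 7 + 3 + 2 = 16 bits.

Unary([3, 6, 2, 1]) = 1110111111011010 (16 bits)


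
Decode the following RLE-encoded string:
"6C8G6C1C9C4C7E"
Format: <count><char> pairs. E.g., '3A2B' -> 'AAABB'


Expanding each <count><char> pair:
  6C -> 'CCCCCC'
  8G -> 'GGGGGGGG'
  6C -> 'CCCCCC'
  1C -> 'C'
  9C -> 'CCCCCCCCC'
  4C -> 'CCCC'
  7E -> 'EEEEEEE'

Decoded = CCCCCCGGGGGGGGCCCCCCCCCCCCCCCCCCCCEEEEEEE


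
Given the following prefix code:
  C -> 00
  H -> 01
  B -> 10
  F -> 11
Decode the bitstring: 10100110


Decoding step by step:
Bits 10 -> B
Bits 10 -> B
Bits 01 -> H
Bits 10 -> B


Decoded message: BBHB


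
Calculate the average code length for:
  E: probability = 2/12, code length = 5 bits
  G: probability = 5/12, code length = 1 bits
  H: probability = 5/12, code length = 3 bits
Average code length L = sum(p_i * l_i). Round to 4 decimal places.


Weighted contributions p_i * l_i:
  E: (2/12) * 5 = 10/12
  G: (5/12) * 1 = 5/12
  H: (5/12) * 3 = 15/12
Sum = (10 + 5 + 15)/12 = 30/12

L = 30/12 = 2.5000 bits/symbol


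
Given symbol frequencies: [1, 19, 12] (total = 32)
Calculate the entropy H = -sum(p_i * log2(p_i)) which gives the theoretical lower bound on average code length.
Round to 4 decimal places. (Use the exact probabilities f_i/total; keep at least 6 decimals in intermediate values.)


Per-symbol terms -p_i * log2(p_i) with p_i = f_i/32:
  p = 1/32 = 0.031250: log2(p) = -5.000000, -p*log2(p) = 0.156250
  p = 19/32 = 0.593750: log2(p) = -0.752072, -p*log2(p) = 0.446543
  p = 12/32 = 0.375000: log2(p) = -1.415037, -p*log2(p) = 0.530639
H = 0.156250 + 0.446543 + 0.530639 = 1.133432

H = 1.1334 bits/symbol


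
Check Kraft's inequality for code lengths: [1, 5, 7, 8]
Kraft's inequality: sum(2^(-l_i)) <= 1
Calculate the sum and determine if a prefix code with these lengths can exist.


Sum = 2^(-1) + 2^(-5) + 2^(-7) + 2^(-8)
    = 0.5 + 0.03125 + 0.0078125 + 0.00390625
    = 139/256 = 0.54296875
Since 0.54296875 <= 1, Kraft's inequality IS satisfied.
A prefix code with these lengths CAN exist.

Kraft sum = 0.54296875. Satisfied.


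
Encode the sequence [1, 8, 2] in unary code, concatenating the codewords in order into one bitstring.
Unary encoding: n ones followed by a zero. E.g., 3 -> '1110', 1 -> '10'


Encode each number as n ones followed by a terminating 0:
  1 -> 10 (2 bits)
  8 -> 111111110 (9 bits)
  2 -> 110 (3 bits)
Total length = 2 + 9 + 3 = 14 bits.

Unary([1, 8, 2]) = 10111111110110 (14 bits)


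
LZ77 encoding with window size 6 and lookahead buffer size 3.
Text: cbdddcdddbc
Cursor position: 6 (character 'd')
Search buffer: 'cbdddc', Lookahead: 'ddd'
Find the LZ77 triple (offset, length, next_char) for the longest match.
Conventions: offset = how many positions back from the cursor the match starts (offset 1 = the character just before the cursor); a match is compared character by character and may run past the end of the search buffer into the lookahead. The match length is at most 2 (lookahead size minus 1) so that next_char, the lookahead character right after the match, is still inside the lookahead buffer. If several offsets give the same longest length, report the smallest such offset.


Try each offset into the search buffer:
  offset=1 (pos 5, char 'c'): match length 0
  offset=2 (pos 4, char 'd'): match length 1
  offset=3 (pos 3, char 'd'): match length 2
  offset=4 (pos 2, char 'd'): match length 2
  offset=5 (pos 1, char 'b'): match length 0
  offset=6 (pos 0, char 'c'): match length 0
Longest match has length 2, found at offsets 3, 4; take the smallest, offset 3.
next_char = character at position 6 + 2 = 8 -> 'd'

Best match: offset=3, length=2 (matching 'dd' starting at position 3)
LZ77 triple: (3, 2, 'd')


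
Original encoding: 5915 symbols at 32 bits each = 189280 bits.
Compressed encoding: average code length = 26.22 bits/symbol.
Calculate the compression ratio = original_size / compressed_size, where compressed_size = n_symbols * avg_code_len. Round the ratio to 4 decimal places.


original_size = n_symbols * orig_bits = 5915 * 32 = 189280 bits
compressed_size = n_symbols * avg_code_len = 5915 * 26.22 = 155091.3 bits
ratio = original_size / compressed_size = 189280 / 155091.3 = 1.2204

Compression ratio = 1.2204


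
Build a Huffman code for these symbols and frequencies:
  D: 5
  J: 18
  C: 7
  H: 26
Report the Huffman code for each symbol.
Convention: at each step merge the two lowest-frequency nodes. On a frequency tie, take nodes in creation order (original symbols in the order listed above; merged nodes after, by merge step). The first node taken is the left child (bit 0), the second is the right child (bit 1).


Huffman tree construction:
Step 1: Merge D(5) + C(7) = 12
Step 2: Merge (D+C)(12) + J(18) = 30
Step 3: Merge H(26) + ((D+C)+J)(30) = 56
Read each symbol's code off the tree from the root (left child = 0, right child = 1).

Codes:
  D: 100 (length 3)
  J: 11 (length 2)
  C: 101 (length 3)
  H: 0 (length 1)
Average code length: 98/56 = 1.7500 bits/symbol


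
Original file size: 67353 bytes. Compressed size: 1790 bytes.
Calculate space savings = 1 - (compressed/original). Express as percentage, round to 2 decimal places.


ratio = compressed/original = 1790/67353 = 0.026576
savings = 1 - ratio = 1 - 0.026576 = 0.973424
as a percentage: 0.973424 * 100 = 97.34%

Space savings = 1 - 1790/67353 = 97.34%


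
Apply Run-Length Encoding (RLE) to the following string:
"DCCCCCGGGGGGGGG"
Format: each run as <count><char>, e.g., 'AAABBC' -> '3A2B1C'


Scanning runs left to right:
  i=0: run of 'D' x 1 -> '1D'
  i=1: run of 'C' x 5 -> '5C'
  i=6: run of 'G' x 9 -> '9G'

RLE = 1D5C9G


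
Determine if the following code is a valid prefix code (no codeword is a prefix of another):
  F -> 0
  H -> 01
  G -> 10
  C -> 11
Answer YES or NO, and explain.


Checking each pair (does one codeword prefix another?):
  F='0' vs H='01': prefix -- VIOLATION

NO -- this is NOT a valid prefix code. F (0) is a prefix of H (01).


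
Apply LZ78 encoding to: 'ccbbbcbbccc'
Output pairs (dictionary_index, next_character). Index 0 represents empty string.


LZ78 encoding steps:
Dictionary: {0: ''}
Step 1: w='' (idx 0), next='c' -> output (0, 'c'), add 'c' as idx 1
Step 2: w='c' (idx 1), next='b' -> output (1, 'b'), add 'cb' as idx 2
Step 3: w='' (idx 0), next='b' -> output (0, 'b'), add 'b' as idx 3
Step 4: w='b' (idx 3), next='c' -> output (3, 'c'), add 'bc' as idx 4
Step 5: w='b' (idx 3), next='b' -> output (3, 'b'), add 'bb' as idx 5
Step 6: w='c' (idx 1), next='c' -> output (1, 'c'), add 'cc' as idx 6
Step 7: w='c' (idx 1), end of input -> output (1, '')


Encoded: [(0, 'c'), (1, 'b'), (0, 'b'), (3, 'c'), (3, 'b'), (1, 'c'), (1, '')]


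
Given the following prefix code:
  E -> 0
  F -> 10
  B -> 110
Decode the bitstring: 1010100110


Decoding step by step:
Bits 10 -> F
Bits 10 -> F
Bits 10 -> F
Bits 0 -> E
Bits 110 -> B


Decoded message: FFFEB


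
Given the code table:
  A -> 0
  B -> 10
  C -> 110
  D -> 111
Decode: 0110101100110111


Decoding:
0 -> A
110 -> C
10 -> B
110 -> C
0 -> A
110 -> C
111 -> D


Result: ACBCACD


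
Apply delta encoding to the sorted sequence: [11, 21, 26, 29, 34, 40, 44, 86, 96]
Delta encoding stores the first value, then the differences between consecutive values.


First value: 11
Deltas:
  21 - 11 = 10
  26 - 21 = 5
  29 - 26 = 3
  34 - 29 = 5
  40 - 34 = 6
  44 - 40 = 4
  86 - 44 = 42
  96 - 86 = 10


Delta encoded: [11, 10, 5, 3, 5, 6, 4, 42, 10]


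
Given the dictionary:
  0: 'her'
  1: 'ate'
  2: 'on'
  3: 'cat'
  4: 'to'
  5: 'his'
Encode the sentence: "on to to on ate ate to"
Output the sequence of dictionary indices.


Look up each word in the dictionary:
  'on' -> 2
  'to' -> 4
  'to' -> 4
  'on' -> 2
  'ate' -> 1
  'ate' -> 1
  'to' -> 4

Encoded: [2, 4, 4, 2, 1, 1, 4]


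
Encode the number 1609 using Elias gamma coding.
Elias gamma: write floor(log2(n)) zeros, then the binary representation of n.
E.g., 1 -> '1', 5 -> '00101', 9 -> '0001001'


num_bits = floor(log2(1609)) + 1 = 11
leading_zeros = num_bits - 1 = 10
binary(1609) = 11001001001

Elias gamma(1609) = '0000000000' + '11001001001' = 000000000011001001001 (21 bits)


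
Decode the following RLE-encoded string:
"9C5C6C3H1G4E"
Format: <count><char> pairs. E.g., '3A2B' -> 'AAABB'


Expanding each <count><char> pair:
  9C -> 'CCCCCCCCC'
  5C -> 'CCCCC'
  6C -> 'CCCCCC'
  3H -> 'HHH'
  1G -> 'G'
  4E -> 'EEEE'

Decoded = CCCCCCCCCCCCCCCCCCCCHHHGEEEE


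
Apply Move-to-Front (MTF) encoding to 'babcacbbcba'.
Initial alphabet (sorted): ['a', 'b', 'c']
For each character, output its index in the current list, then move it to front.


MTF encoding:
'b': index 1 in ['a', 'b', 'c'] -> ['b', 'a', 'c']
'a': index 1 in ['b', 'a', 'c'] -> ['a', 'b', 'c']
'b': index 1 in ['a', 'b', 'c'] -> ['b', 'a', 'c']
'c': index 2 in ['b', 'a', 'c'] -> ['c', 'b', 'a']
'a': index 2 in ['c', 'b', 'a'] -> ['a', 'c', 'b']
'c': index 1 in ['a', 'c', 'b'] -> ['c', 'a', 'b']
'b': index 2 in ['c', 'a', 'b'] -> ['b', 'c', 'a']
'b': index 0 in ['b', 'c', 'a'] -> ['b', 'c', 'a']
'c': index 1 in ['b', 'c', 'a'] -> ['c', 'b', 'a']
'b': index 1 in ['c', 'b', 'a'] -> ['b', 'c', 'a']
'a': index 2 in ['b', 'c', 'a'] -> ['a', 'b', 'c']


Output: [1, 1, 1, 2, 2, 1, 2, 0, 1, 1, 2]


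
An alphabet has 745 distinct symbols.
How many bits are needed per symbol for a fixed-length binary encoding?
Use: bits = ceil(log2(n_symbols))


log2(745) = 9.5411
Bracket: 2^9 = 512 < 745 <= 2^10 = 1024
So ceil(log2(745)) = 10

bits = ceil(log2(745)) = ceil(9.5411) = 10 bits


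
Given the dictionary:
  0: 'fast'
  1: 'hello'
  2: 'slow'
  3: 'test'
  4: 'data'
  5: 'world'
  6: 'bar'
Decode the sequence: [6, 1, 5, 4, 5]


Look up each index in the dictionary:
  6 -> 'bar'
  1 -> 'hello'
  5 -> 'world'
  4 -> 'data'
  5 -> 'world'

Decoded: "bar hello world data world"


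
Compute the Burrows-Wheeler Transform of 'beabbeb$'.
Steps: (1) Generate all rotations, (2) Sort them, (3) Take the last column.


Rotations (sorted):
  0: $beabbeb -> last char: b
  1: abbeb$be -> last char: e
  2: b$beabbe -> last char: e
  3: bbeb$bea -> last char: a
  4: beabbeb$ -> last char: $
  5: beb$beab -> last char: b
  6: eabbeb$b -> last char: b
  7: eb$beabb -> last char: b


BWT = beea$bbb


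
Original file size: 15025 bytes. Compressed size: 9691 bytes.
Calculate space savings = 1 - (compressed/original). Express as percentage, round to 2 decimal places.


ratio = compressed/original = 9691/15025 = 0.644992
savings = 1 - ratio = 1 - 0.644992 = 0.355008
as a percentage: 0.355008 * 100 = 35.5%

Space savings = 1 - 9691/15025 = 35.5%


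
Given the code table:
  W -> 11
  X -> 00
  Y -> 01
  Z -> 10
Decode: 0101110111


Decoding:
01 -> Y
01 -> Y
11 -> W
01 -> Y
11 -> W


Result: YYWYW


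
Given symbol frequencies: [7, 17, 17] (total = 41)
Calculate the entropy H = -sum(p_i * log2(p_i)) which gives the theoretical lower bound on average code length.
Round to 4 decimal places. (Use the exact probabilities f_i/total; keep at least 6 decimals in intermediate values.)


Per-symbol terms -p_i * log2(p_i) with p_i = f_i/41:
  p = 7/41 = 0.170732: log2(p) = -2.550197, -p*log2(p) = 0.435400
  p = 17/41 = 0.414634: log2(p) = -1.270089, -p*log2(p) = 0.526622
  p = 17/41 = 0.414634: log2(p) = -1.270089, -p*log2(p) = 0.526622
H = 0.435400 + 0.526622 + 0.526622 = 1.488644

H = 1.4886 bits/symbol
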